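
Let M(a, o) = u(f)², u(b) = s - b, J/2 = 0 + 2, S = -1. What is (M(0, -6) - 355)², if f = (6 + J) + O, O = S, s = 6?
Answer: 119716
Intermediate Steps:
J = 4 (J = 2*(0 + 2) = 2*2 = 4)
O = -1
f = 9 (f = (6 + 4) - 1 = 10 - 1 = 9)
u(b) = 6 - b
M(a, o) = 9 (M(a, o) = (6 - 1*9)² = (6 - 9)² = (-3)² = 9)
(M(0, -6) - 355)² = (9 - 355)² = (-346)² = 119716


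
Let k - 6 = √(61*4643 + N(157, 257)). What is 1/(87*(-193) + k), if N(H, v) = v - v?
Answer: -16785/281453002 - √283223/281453002 ≈ -6.1528e-5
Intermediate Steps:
N(H, v) = 0
k = 6 + √283223 (k = 6 + √(61*4643 + 0) = 6 + √(283223 + 0) = 6 + √283223 ≈ 538.19)
1/(87*(-193) + k) = 1/(87*(-193) + (6 + √283223)) = 1/(-16791 + (6 + √283223)) = 1/(-16785 + √283223)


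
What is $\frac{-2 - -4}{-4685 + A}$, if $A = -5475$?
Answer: $- \frac{1}{5080} \approx -0.00019685$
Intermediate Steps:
$\frac{-2 - -4}{-4685 + A} = \frac{-2 - -4}{-4685 - 5475} = \frac{-2 + 4}{-10160} = \left(- \frac{1}{10160}\right) 2 = - \frac{1}{5080}$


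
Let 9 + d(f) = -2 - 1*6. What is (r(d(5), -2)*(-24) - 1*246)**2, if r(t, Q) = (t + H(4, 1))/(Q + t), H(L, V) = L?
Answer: 24860196/361 ≈ 68865.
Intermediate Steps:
d(f) = -17 (d(f) = -9 + (-2 - 1*6) = -9 + (-2 - 6) = -9 - 8 = -17)
r(t, Q) = (4 + t)/(Q + t) (r(t, Q) = (t + 4)/(Q + t) = (4 + t)/(Q + t))
(r(d(5), -2)*(-24) - 1*246)**2 = (((4 - 17)/(-2 - 17))*(-24) - 1*246)**2 = ((-13/(-19))*(-24) - 246)**2 = (-1/19*(-13)*(-24) - 246)**2 = ((13/19)*(-24) - 246)**2 = (-312/19 - 246)**2 = (-4986/19)**2 = 24860196/361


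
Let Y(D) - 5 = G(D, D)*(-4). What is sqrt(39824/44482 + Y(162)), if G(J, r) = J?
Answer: I*sqrt(317624855291)/22241 ≈ 25.34*I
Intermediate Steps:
Y(D) = 5 - 4*D (Y(D) = 5 + D*(-4) = 5 - 4*D)
sqrt(39824/44482 + Y(162)) = sqrt(39824/44482 + (5 - 4*162)) = sqrt(39824*(1/44482) + (5 - 648)) = sqrt(19912/22241 - 643) = sqrt(-14281051/22241) = I*sqrt(317624855291)/22241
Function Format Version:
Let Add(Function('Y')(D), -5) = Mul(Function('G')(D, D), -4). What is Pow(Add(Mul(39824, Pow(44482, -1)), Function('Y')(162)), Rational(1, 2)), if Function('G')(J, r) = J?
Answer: Mul(Rational(1, 22241), I, Pow(317624855291, Rational(1, 2))) ≈ Mul(25.340, I)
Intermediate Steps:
Function('Y')(D) = Add(5, Mul(-4, D)) (Function('Y')(D) = Add(5, Mul(D, -4)) = Add(5, Mul(-4, D)))
Pow(Add(Mul(39824, Pow(44482, -1)), Function('Y')(162)), Rational(1, 2)) = Pow(Add(Mul(39824, Pow(44482, -1)), Add(5, Mul(-4, 162))), Rational(1, 2)) = Pow(Add(Mul(39824, Rational(1, 44482)), Add(5, -648)), Rational(1, 2)) = Pow(Add(Rational(19912, 22241), -643), Rational(1, 2)) = Pow(Rational(-14281051, 22241), Rational(1, 2)) = Mul(Rational(1, 22241), I, Pow(317624855291, Rational(1, 2)))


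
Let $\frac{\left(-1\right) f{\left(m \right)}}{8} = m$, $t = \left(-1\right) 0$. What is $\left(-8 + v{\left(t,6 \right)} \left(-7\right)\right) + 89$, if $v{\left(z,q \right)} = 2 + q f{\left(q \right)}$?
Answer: $2083$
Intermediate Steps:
$t = 0$
$f{\left(m \right)} = - 8 m$
$v{\left(z,q \right)} = 2 - 8 q^{2}$ ($v{\left(z,q \right)} = 2 + q \left(- 8 q\right) = 2 - 8 q^{2}$)
$\left(-8 + v{\left(t,6 \right)} \left(-7\right)\right) + 89 = \left(-8 + \left(2 - 8 \cdot 6^{2}\right) \left(-7\right)\right) + 89 = \left(-8 + \left(2 - 288\right) \left(-7\right)\right) + 89 = \left(-8 - -2002\right) + 89 = \left(-8 + 2002\right) + 89 = 1994 + 89 = 2083$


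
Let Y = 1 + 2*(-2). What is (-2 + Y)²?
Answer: 25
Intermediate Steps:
Y = -3 (Y = 1 - 4 = -3)
(-2 + Y)² = (-2 - 3)² = (-5)² = 25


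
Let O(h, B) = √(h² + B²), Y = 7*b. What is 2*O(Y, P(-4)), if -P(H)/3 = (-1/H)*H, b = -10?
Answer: 2*√4909 ≈ 140.13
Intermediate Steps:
Y = -70 (Y = 7*(-10) = -70)
P(H) = 3 (P(H) = -3*(-1/H)*H = -3*(-1) = 3)
O(h, B) = √(B² + h²)
2*O(Y, P(-4)) = 2*√(3² + (-70)²) = 2*√(9 + 4900) = 2*√4909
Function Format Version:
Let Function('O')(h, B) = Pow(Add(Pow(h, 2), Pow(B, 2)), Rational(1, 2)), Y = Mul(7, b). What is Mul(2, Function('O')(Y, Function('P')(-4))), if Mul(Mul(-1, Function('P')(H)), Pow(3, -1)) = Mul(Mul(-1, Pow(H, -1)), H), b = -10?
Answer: Mul(2, Pow(4909, Rational(1, 2))) ≈ 140.13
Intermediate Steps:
Y = -70 (Y = Mul(7, -10) = -70)
Function('P')(H) = 3 (Function('P')(H) = Mul(-3, Mul(Mul(-1, Pow(H, -1)), H)) = Mul(-3, -1) = 3)
Function('O')(h, B) = Pow(Add(Pow(B, 2), Pow(h, 2)), Rational(1, 2))
Mul(2, Function('O')(Y, Function('P')(-4))) = Mul(2, Pow(Add(Pow(3, 2), Pow(-70, 2)), Rational(1, 2))) = Mul(2, Pow(Add(9, 4900), Rational(1, 2))) = Mul(2, Pow(4909, Rational(1, 2)))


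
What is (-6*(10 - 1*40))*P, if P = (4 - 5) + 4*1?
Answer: 540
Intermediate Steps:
P = 3 (P = -1 + 4 = 3)
(-6*(10 - 1*40))*P = -6*(10 - 1*40)*3 = -6*(10 - 40)*3 = -6*(-30)*3 = 180*3 = 540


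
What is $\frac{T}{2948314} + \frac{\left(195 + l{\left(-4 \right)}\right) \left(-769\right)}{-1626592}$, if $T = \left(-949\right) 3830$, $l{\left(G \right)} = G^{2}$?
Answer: $- \frac{2716867331657}{2397851982944} \approx -1.133$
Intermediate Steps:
$T = -3634670$
$\frac{T}{2948314} + \frac{\left(195 + l{\left(-4 \right)}\right) \left(-769\right)}{-1626592} = - \frac{3634670}{2948314} + \frac{\left(195 + \left(-4\right)^{2}\right) \left(-769\right)}{-1626592} = \left(-3634670\right) \frac{1}{2948314} + \left(195 + 16\right) \left(-769\right) \left(- \frac{1}{1626592}\right) = - \frac{1817335}{1474157} + 211 \left(-769\right) \left(- \frac{1}{1626592}\right) = - \frac{1817335}{1474157} - - \frac{162259}{1626592} = - \frac{1817335}{1474157} + \frac{162259}{1626592} = - \frac{2716867331657}{2397851982944}$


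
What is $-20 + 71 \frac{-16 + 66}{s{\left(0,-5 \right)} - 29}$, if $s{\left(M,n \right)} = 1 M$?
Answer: $- \frac{4130}{29} \approx -142.41$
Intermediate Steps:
$s{\left(M,n \right)} = M$
$-20 + 71 \frac{-16 + 66}{s{\left(0,-5 \right)} - 29} = -20 + 71 \frac{-16 + 66}{0 - 29} = -20 + 71 \frac{50}{-29} = -20 + 71 \cdot 50 \left(- \frac{1}{29}\right) = -20 + 71 \left(- \frac{50}{29}\right) = -20 - \frac{3550}{29} = - \frac{4130}{29}$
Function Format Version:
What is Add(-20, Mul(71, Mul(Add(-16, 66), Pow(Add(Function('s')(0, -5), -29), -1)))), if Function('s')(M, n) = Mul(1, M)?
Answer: Rational(-4130, 29) ≈ -142.41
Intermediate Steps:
Function('s')(M, n) = M
Add(-20, Mul(71, Mul(Add(-16, 66), Pow(Add(Function('s')(0, -5), -29), -1)))) = Add(-20, Mul(71, Mul(Add(-16, 66), Pow(Add(0, -29), -1)))) = Add(-20, Mul(71, Mul(50, Pow(-29, -1)))) = Add(-20, Mul(71, Mul(50, Rational(-1, 29)))) = Add(-20, Mul(71, Rational(-50, 29))) = Add(-20, Rational(-3550, 29)) = Rational(-4130, 29)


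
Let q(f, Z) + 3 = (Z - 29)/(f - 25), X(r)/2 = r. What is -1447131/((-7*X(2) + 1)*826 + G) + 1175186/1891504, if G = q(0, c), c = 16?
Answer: 8635831211429/131840666056 ≈ 65.502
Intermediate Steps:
X(r) = 2*r
q(f, Z) = -3 + (-29 + Z)/(-25 + f) (q(f, Z) = -3 + (Z - 29)/(f - 25) = -3 + (-29 + Z)/(-25 + f))
G = -62/25 (G = (46 + 16 - 3*0)/(-25 + 0) = (46 + 16 + 0)/(-25) = -1/25*62 = -62/25 ≈ -2.4800)
-1447131/((-7*X(2) + 1)*826 + G) + 1175186/1891504 = -1447131/((-14*2 + 1)*826 - 62/25) + 1175186/1891504 = -1447131/((-7*4 + 1)*826 - 62/25) + 1175186*(1/1891504) = -1447131/((-28 + 1)*826 - 62/25) + 587593/945752 = -1447131/(-27*826 - 62/25) + 587593/945752 = -1447131/(-22302 - 62/25) + 587593/945752 = -1447131/(-557612/25) + 587593/945752 = -1447131*(-25/557612) + 587593/945752 = 36178275/557612 + 587593/945752 = 8635831211429/131840666056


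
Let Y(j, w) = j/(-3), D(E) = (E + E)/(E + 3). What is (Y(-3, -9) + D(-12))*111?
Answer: 407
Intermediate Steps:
D(E) = 2*E/(3 + E) (D(E) = (2*E)/(3 + E) = 2*E/(3 + E))
Y(j, w) = -j/3 (Y(j, w) = j*(-1/3) = -j/3)
(Y(-3, -9) + D(-12))*111 = (-1/3*(-3) + 2*(-12)/(3 - 12))*111 = (1 + 2*(-12)/(-9))*111 = (1 + 2*(-12)*(-1/9))*111 = (1 + 8/3)*111 = (11/3)*111 = 407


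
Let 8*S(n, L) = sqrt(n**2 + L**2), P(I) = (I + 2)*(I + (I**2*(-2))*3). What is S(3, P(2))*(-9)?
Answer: -9*sqrt(7753)/8 ≈ -99.057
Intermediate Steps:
P(I) = (2 + I)*(I - 6*I**2) (P(I) = (2 + I)*(I - 2*I**2*3) = (2 + I)*(I - 6*I**2))
S(n, L) = sqrt(L**2 + n**2)/8 (S(n, L) = sqrt(n**2 + L**2)/8 = sqrt(L**2 + n**2)/8)
S(3, P(2))*(-9) = (sqrt((2*(2 - 11*2 - 6*2**2))**2 + 3**2)/8)*(-9) = (sqrt((2*(2 - 22 - 6*4))**2 + 9)/8)*(-9) = (sqrt((2*(2 - 22 - 24))**2 + 9)/8)*(-9) = (sqrt((2*(-44))**2 + 9)/8)*(-9) = (sqrt((-88)**2 + 9)/8)*(-9) = (sqrt(7744 + 9)/8)*(-9) = (sqrt(7753)/8)*(-9) = -9*sqrt(7753)/8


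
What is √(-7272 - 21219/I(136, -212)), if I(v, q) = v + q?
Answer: I*√10097607/38 ≈ 83.623*I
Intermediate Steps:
I(v, q) = q + v
√(-7272 - 21219/I(136, -212)) = √(-7272 - 21219/(-212 + 136)) = √(-7272 - 21219/(-76)) = √(-7272 - 21219*(-1/76)) = √(-7272 + 21219/76) = √(-531453/76) = I*√10097607/38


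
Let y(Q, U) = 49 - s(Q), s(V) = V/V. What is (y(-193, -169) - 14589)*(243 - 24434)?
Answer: 351761331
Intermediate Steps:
s(V) = 1
y(Q, U) = 48 (y(Q, U) = 49 - 1*1 = 49 - 1 = 48)
(y(-193, -169) - 14589)*(243 - 24434) = (48 - 14589)*(243 - 24434) = -14541*(-24191) = 351761331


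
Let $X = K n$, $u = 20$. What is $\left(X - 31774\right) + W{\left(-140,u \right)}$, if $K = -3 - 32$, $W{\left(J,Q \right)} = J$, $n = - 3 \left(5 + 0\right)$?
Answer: $-31389$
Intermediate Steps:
$n = -15$ ($n = \left(-3\right) 5 = -15$)
$K = -35$ ($K = -3 - 32 = -35$)
$X = 525$ ($X = \left(-35\right) \left(-15\right) = 525$)
$\left(X - 31774\right) + W{\left(-140,u \right)} = \left(525 - 31774\right) - 140 = -31249 - 140 = -31389$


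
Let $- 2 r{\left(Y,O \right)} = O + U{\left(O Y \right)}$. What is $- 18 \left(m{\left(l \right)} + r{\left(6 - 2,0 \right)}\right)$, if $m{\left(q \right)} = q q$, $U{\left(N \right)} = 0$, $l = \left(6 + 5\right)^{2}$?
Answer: $-263538$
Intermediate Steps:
$l = 121$ ($l = 11^{2} = 121$)
$m{\left(q \right)} = q^{2}$
$r{\left(Y,O \right)} = - \frac{O}{2}$ ($r{\left(Y,O \right)} = - \frac{O + 0}{2} = - \frac{O}{2}$)
$- 18 \left(m{\left(l \right)} + r{\left(6 - 2,0 \right)}\right) = - 18 \left(121^{2} - 0\right) = - 18 \left(14641 + 0\right) = \left(-18\right) 14641 = -263538$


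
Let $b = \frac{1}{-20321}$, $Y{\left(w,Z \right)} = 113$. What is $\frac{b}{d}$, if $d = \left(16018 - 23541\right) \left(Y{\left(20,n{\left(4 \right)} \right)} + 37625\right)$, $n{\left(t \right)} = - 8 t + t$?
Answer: $\frac{1}{5769192334654} \approx 1.7333 \cdot 10^{-13}$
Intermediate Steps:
$n{\left(t \right)} = - 7 t$
$b = - \frac{1}{20321} \approx -4.921 \cdot 10^{-5}$
$d = -283902974$ ($d = \left(16018 - 23541\right) \left(113 + 37625\right) = \left(-7523\right) 37738 = -283902974$)
$\frac{b}{d} = - \frac{1}{20321 \left(-283902974\right)} = \left(- \frac{1}{20321}\right) \left(- \frac{1}{283902974}\right) = \frac{1}{5769192334654}$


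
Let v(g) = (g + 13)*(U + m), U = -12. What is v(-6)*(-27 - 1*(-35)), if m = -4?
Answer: -896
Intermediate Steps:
v(g) = -208 - 16*g (v(g) = (g + 13)*(-12 - 4) = (13 + g)*(-16) = -208 - 16*g)
v(-6)*(-27 - 1*(-35)) = (-208 - 16*(-6))*(-27 - 1*(-35)) = (-208 + 96)*(-27 + 35) = -112*8 = -896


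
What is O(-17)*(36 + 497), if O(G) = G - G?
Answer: 0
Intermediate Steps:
O(G) = 0
O(-17)*(36 + 497) = 0*(36 + 497) = 0*533 = 0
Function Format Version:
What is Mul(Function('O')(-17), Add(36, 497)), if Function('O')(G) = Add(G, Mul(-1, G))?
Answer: 0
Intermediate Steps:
Function('O')(G) = 0
Mul(Function('O')(-17), Add(36, 497)) = Mul(0, Add(36, 497)) = Mul(0, 533) = 0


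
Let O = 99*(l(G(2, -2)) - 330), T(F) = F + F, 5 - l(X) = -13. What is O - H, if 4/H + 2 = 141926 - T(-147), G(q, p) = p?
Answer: -2196414794/71109 ≈ -30888.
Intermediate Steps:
l(X) = 18 (l(X) = 5 - 1*(-13) = 5 + 13 = 18)
T(F) = 2*F
H = 2/71109 (H = 4/(-2 + (141926 - 2*(-147))) = 4/(-2 + (141926 - 1*(-294))) = 4/(-2 + (141926 + 294)) = 4/(-2 + 142220) = 4/142218 = 4*(1/142218) = 2/71109 ≈ 2.8126e-5)
O = -30888 (O = 99*(18 - 330) = 99*(-312) = -30888)
O - H = -30888 - 1*2/71109 = -30888 - 2/71109 = -2196414794/71109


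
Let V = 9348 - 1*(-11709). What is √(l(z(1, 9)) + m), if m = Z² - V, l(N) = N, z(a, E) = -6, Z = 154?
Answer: √2653 ≈ 51.507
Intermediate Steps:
V = 21057 (V = 9348 + 11709 = 21057)
m = 2659 (m = 154² - 1*21057 = 23716 - 21057 = 2659)
√(l(z(1, 9)) + m) = √(-6 + 2659) = √2653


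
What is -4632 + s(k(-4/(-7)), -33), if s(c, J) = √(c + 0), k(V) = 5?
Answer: -4632 + √5 ≈ -4629.8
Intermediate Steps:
s(c, J) = √c
-4632 + s(k(-4/(-7)), -33) = -4632 + √5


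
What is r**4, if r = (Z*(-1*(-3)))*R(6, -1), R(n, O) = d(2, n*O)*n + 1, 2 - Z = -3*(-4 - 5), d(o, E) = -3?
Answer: 2642656640625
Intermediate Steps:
Z = -25 (Z = 2 - (-3)*(-4 - 5) = 2 - (-3)*(-9) = 2 - 1*27 = 2 - 27 = -25)
R(n, O) = 1 - 3*n (R(n, O) = -3*n + 1 = 1 - 3*n)
r = 1275 (r = (-(-25)*(-3))*(1 - 3*6) = (-25*3)*(1 - 18) = -75*(-17) = 1275)
r**4 = 1275**4 = 2642656640625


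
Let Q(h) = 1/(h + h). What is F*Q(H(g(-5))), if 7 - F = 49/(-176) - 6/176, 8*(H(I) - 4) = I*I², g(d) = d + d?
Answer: -117/3872 ≈ -0.030217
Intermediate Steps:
g(d) = 2*d
H(I) = 4 + I³/8 (H(I) = 4 + (I*I²)/8 = 4 + I³/8)
Q(h) = 1/(2*h)
F = 117/16 (F = 7 - (49/(-176) - 6/176) = 7 - (49*(-1/176) - 6*1/176) = 7 - (-49/176 - 3/88) = 7 - 1*(-5/16) = 7 + 5/16 = 117/16 ≈ 7.3125)
F*Q(H(g(-5))) = 117*(1/(2*(4 + (2*(-5))³/8)))/16 = 117*(1/(2*(4 + (⅛)*(-10)³)))/16 = 117*(1/(2*(4 + (⅛)*(-1000))))/16 = 117*(1/(2*(4 - 125)))/16 = 117*((½)/(-121))/16 = 117*((½)*(-1/121))/16 = (117/16)*(-1/242) = -117/3872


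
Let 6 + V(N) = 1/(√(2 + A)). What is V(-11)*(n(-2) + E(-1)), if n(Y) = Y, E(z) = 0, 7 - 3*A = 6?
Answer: 12 - 2*√21/7 ≈ 10.691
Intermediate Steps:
A = ⅓ (A = 7/3 - ⅓*6 = 7/3 - 2 = ⅓ ≈ 0.33333)
V(N) = -6 + √21/7 (V(N) = -6 + 1/(√(2 + ⅓)) = -6 + 1/(√(7/3)) = -6 + 1/(√21/3) = -6 + √21/7)
V(-11)*(n(-2) + E(-1)) = (-6 + √21/7)*(-2 + 0) = (-6 + √21/7)*(-2) = 12 - 2*√21/7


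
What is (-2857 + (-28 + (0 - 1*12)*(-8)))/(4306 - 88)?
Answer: -2789/4218 ≈ -0.66121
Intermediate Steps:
(-2857 + (-28 + (0 - 1*12)*(-8)))/(4306 - 88) = (-2857 + (-28 + (0 - 12)*(-8)))/4218 = (-2857 + (-28 - 12*(-8)))*(1/4218) = (-2857 + (-28 + 96))*(1/4218) = (-2857 + 68)*(1/4218) = -2789*1/4218 = -2789/4218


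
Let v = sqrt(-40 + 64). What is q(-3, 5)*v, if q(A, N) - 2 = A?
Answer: -2*sqrt(6) ≈ -4.8990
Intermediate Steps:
q(A, N) = 2 + A
v = 2*sqrt(6) (v = sqrt(24) = 2*sqrt(6) ≈ 4.8990)
q(-3, 5)*v = (2 - 3)*(2*sqrt(6)) = -2*sqrt(6)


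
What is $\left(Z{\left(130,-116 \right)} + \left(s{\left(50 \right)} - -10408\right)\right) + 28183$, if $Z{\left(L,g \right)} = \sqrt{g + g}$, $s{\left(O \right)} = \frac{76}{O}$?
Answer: $\frac{964813}{25} + 2 i \sqrt{58} \approx 38593.0 + 15.232 i$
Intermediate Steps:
$Z{\left(L,g \right)} = \sqrt{2} \sqrt{g}$ ($Z{\left(L,g \right)} = \sqrt{2 g} = \sqrt{2} \sqrt{g}$)
$\left(Z{\left(130,-116 \right)} + \left(s{\left(50 \right)} - -10408\right)\right) + 28183 = \left(\sqrt{2} \sqrt{-116} + \left(\frac{76}{50} - -10408\right)\right) + 28183 = \left(\sqrt{2} \cdot 2 i \sqrt{29} + \left(76 \cdot \frac{1}{50} + 10408\right)\right) + 28183 = \left(2 i \sqrt{58} + \left(\frac{38}{25} + 10408\right)\right) + 28183 = \left(2 i \sqrt{58} + \frac{260238}{25}\right) + 28183 = \left(\frac{260238}{25} + 2 i \sqrt{58}\right) + 28183 = \frac{964813}{25} + 2 i \sqrt{58}$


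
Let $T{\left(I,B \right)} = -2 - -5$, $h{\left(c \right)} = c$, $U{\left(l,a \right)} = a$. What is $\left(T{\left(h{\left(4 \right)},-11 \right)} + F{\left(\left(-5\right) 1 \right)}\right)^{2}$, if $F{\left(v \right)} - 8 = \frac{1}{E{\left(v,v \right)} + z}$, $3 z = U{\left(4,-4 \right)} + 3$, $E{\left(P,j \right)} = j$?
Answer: $\frac{29929}{256} \approx 116.91$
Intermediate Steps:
$T{\left(I,B \right)} = 3$ ($T{\left(I,B \right)} = -2 + 5 = 3$)
$z = - \frac{1}{3}$ ($z = \frac{-4 + 3}{3} = \frac{1}{3} \left(-1\right) = - \frac{1}{3} \approx -0.33333$)
$F{\left(v \right)} = 8 + \frac{1}{- \frac{1}{3} + v}$ ($F{\left(v \right)} = 8 + \frac{1}{v - \frac{1}{3}} = 8 + \frac{1}{- \frac{1}{3} + v}$)
$\left(T{\left(h{\left(4 \right)},-11 \right)} + F{\left(\left(-5\right) 1 \right)}\right)^{2} = \left(3 + \frac{-5 + 24 \left(\left(-5\right) 1\right)}{-1 + 3 \left(\left(-5\right) 1\right)}\right)^{2} = \left(3 + \frac{-5 + 24 \left(-5\right)}{-1 + 3 \left(-5\right)}\right)^{2} = \left(3 + \frac{-5 - 120}{-1 - 15}\right)^{2} = \left(3 + \frac{1}{-16} \left(-125\right)\right)^{2} = \left(3 - - \frac{125}{16}\right)^{2} = \left(3 + \frac{125}{16}\right)^{2} = \left(\frac{173}{16}\right)^{2} = \frac{29929}{256}$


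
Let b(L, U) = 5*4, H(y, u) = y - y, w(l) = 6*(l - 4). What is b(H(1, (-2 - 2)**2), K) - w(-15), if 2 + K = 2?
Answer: 134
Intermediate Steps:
w(l) = -24 + 6*l (w(l) = 6*(-4 + l) = -24 + 6*l)
H(y, u) = 0
K = 0 (K = -2 + 2 = 0)
b(L, U) = 20
b(H(1, (-2 - 2)**2), K) - w(-15) = 20 - (-24 + 6*(-15)) = 20 - (-24 - 90) = 20 - 1*(-114) = 20 + 114 = 134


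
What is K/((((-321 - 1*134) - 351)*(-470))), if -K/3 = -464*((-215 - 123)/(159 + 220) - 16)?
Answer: -2227896/35893195 ≈ -0.062070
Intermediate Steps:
K = -8911584/379 (K = -(-1392)*((-215 - 123)/(159 + 220) - 16) = -(-1392)*(-338/379 - 16) = -(-1392)*(-6402)/379 = -3*2970528/379 = -8911584/379 ≈ -23513.)
K/((((-321 - 1*134) - 351)*(-470))) = -8911584*(-1/(470*((-321 - 1*134) - 351)))/379 = -8911584*(-1/(470*((-321 - 134) - 351)))/379 = -8911584*(-1/(470*(-455 - 351)))/379 = -8911584/(379*((-806*(-470)))) = -8911584/379/378820 = -8911584/379*1/378820 = -2227896/35893195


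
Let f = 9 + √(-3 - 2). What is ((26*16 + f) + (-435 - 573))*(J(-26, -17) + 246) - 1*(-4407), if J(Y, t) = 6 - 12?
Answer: -135513 + 240*I*√5 ≈ -1.3551e+5 + 536.66*I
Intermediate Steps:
J(Y, t) = -6
f = 9 + I*√5 (f = 9 + √(-5) = 9 + I*√5 ≈ 9.0 + 2.2361*I)
((26*16 + f) + (-435 - 573))*(J(-26, -17) + 246) - 1*(-4407) = ((26*16 + (9 + I*√5)) + (-435 - 573))*(-6 + 246) - 1*(-4407) = ((416 + (9 + I*√5)) - 1008)*240 + 4407 = ((425 + I*√5) - 1008)*240 + 4407 = (-583 + I*√5)*240 + 4407 = (-139920 + 240*I*√5) + 4407 = -135513 + 240*I*√5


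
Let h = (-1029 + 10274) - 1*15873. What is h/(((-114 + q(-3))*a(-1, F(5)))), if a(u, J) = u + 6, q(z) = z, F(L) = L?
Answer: 6628/585 ≈ 11.330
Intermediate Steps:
a(u, J) = 6 + u
h = -6628 (h = 9245 - 15873 = -6628)
h/(((-114 + q(-3))*a(-1, F(5)))) = -6628*1/((-114 - 3)*(6 - 1)) = -6628/((-117*5)) = -6628/(-585) = -6628*(-1/585) = 6628/585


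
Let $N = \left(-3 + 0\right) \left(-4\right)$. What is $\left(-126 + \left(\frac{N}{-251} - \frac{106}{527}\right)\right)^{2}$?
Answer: $\frac{278884388828224}{17497204729} \approx 15939.0$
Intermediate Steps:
$N = 12$ ($N = \left(-3\right) \left(-4\right) = 12$)
$\left(-126 + \left(\frac{N}{-251} - \frac{106}{527}\right)\right)^{2} = \left(-126 + \left(\frac{12}{-251} - \frac{106}{527}\right)\right)^{2} = \left(-126 + \left(12 \left(- \frac{1}{251}\right) - \frac{106}{527}\right)\right)^{2} = \left(-126 - \frac{32930}{132277}\right)^{2} = \left(- \frac{16699832}{132277}\right)^{2} = \frac{278884388828224}{17497204729}$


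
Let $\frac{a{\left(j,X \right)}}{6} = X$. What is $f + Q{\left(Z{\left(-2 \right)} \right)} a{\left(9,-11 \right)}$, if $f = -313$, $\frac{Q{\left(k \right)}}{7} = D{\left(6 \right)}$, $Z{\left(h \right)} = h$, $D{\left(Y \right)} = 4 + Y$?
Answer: $-4933$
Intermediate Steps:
$Q{\left(k \right)} = 70$ ($Q{\left(k \right)} = 7 \left(4 + 6\right) = 7 \cdot 10 = 70$)
$a{\left(j,X \right)} = 6 X$
$f + Q{\left(Z{\left(-2 \right)} \right)} a{\left(9,-11 \right)} = -313 + 70 \cdot 6 \left(-11\right) = -313 + 70 \left(-66\right) = -313 - 4620 = -4933$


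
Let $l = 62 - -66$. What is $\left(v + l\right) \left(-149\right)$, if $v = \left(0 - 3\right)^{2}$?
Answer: $-20413$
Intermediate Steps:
$l = 128$ ($l = 62 + 66 = 128$)
$v = 9$ ($v = \left(-3\right)^{2} = 9$)
$\left(v + l\right) \left(-149\right) = \left(9 + 128\right) \left(-149\right) = 137 \left(-149\right) = -20413$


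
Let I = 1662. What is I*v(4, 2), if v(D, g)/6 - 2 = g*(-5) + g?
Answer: -59832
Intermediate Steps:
v(D, g) = 12 - 24*g (v(D, g) = 12 + 6*(g*(-5) + g) = 12 + 6*(-5*g + g) = 12 + 6*(-4*g) = 12 - 24*g)
I*v(4, 2) = 1662*(12 - 24*2) = 1662*(12 - 48) = 1662*(-36) = -59832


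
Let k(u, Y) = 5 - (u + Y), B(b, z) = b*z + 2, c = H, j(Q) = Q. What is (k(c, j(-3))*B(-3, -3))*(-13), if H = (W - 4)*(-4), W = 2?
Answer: 0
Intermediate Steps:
H = 8 (H = (2 - 4)*(-4) = -2*(-4) = 8)
c = 8
B(b, z) = 2 + b*z
k(u, Y) = 5 - Y - u (k(u, Y) = 5 - (Y + u) = 5 + (-Y - u) = 5 - Y - u)
(k(c, j(-3))*B(-3, -3))*(-13) = ((5 - 1*(-3) - 1*8)*(2 - 3*(-3)))*(-13) = ((5 + 3 - 8)*(2 + 9))*(-13) = (0*11)*(-13) = 0*(-13) = 0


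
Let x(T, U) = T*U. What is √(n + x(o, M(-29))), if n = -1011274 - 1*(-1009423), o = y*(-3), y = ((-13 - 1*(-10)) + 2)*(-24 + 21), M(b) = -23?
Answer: 2*I*√411 ≈ 40.546*I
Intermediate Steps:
y = 3 (y = ((-13 + 10) + 2)*(-3) = (-3 + 2)*(-3) = -1*(-3) = 3)
o = -9 (o = 3*(-3) = -9)
n = -1851 (n = -1011274 + 1009423 = -1851)
√(n + x(o, M(-29))) = √(-1851 - 9*(-23)) = √(-1851 + 207) = √(-1644) = 2*I*√411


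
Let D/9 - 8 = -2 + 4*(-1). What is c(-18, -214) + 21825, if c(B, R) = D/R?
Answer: 2335266/107 ≈ 21825.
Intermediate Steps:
D = 18 (D = 72 + 9*(-2 + 4*(-1)) = 72 + 9*(-2 - 4) = 72 + 9*(-6) = 72 - 54 = 18)
c(B, R) = 18/R
c(-18, -214) + 21825 = 18/(-214) + 21825 = 18*(-1/214) + 21825 = -9/107 + 21825 = 2335266/107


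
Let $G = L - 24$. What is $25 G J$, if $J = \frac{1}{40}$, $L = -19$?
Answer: $- \frac{215}{8} \approx -26.875$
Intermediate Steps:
$J = \frac{1}{40} \approx 0.025$
$G = -43$ ($G = -19 - 24 = -43$)
$25 G J = 25 \left(-43\right) \frac{1}{40} = \left(-1075\right) \frac{1}{40} = - \frac{215}{8}$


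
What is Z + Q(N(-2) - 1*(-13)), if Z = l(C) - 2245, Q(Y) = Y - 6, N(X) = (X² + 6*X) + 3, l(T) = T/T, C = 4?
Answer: -2242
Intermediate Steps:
l(T) = 1
N(X) = 3 + X² + 6*X
Q(Y) = -6 + Y
Z = -2244 (Z = 1 - 2245 = -2244)
Z + Q(N(-2) - 1*(-13)) = -2244 + (-6 + ((3 + (-2)² + 6*(-2)) - 1*(-13))) = -2244 + (-6 + ((3 + 4 - 12) + 13)) = -2244 + (-6 + (-5 + 13)) = -2244 + (-6 + 8) = -2244 + 2 = -2242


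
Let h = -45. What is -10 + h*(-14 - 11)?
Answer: 1115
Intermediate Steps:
-10 + h*(-14 - 11) = -10 - 45*(-14 - 11) = -10 - 45*(-25) = -10 + 1125 = 1115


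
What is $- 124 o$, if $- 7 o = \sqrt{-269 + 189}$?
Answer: $\frac{496 i \sqrt{5}}{7} \approx 158.44 i$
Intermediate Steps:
$o = - \frac{4 i \sqrt{5}}{7}$ ($o = - \frac{\sqrt{-269 + 189}}{7} = - \frac{\sqrt{-80}}{7} = - \frac{4 i \sqrt{5}}{7} \approx - 1.2778 i$)
$- 124 o = - 124 \left(- \frac{4 i \sqrt{5}}{7}\right) = \frac{496 i \sqrt{5}}{7}$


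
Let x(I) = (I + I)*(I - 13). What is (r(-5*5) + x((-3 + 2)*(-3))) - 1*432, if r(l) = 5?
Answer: -487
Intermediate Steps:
x(I) = 2*I*(-13 + I) (x(I) = (2*I)*(-13 + I) = 2*I*(-13 + I))
(r(-5*5) + x((-3 + 2)*(-3))) - 1*432 = (5 + 2*((-3 + 2)*(-3))*(-13 + (-3 + 2)*(-3))) - 1*432 = (5 + 2*(-1*(-3))*(-13 - 1*(-3))) - 432 = (5 + 2*3*(-13 + 3)) - 432 = (5 + 2*3*(-10)) - 432 = (5 - 60) - 432 = -55 - 432 = -487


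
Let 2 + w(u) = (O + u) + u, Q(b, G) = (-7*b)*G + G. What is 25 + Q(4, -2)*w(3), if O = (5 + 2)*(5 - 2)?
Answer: 1375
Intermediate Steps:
O = 21 (O = 7*3 = 21)
Q(b, G) = G - 7*G*b (Q(b, G) = -7*G*b + G = G - 7*G*b)
w(u) = 19 + 2*u (w(u) = -2 + ((21 + u) + u) = -2 + (21 + 2*u) = 19 + 2*u)
25 + Q(4, -2)*w(3) = 25 + (-2*(1 - 7*4))*(19 + 2*3) = 25 + (-2*(1 - 28))*(19 + 6) = 25 - 2*(-27)*25 = 25 + 54*25 = 25 + 1350 = 1375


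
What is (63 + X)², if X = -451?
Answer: 150544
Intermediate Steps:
(63 + X)² = (63 - 451)² = (-388)² = 150544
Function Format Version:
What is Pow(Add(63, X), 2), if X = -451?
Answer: 150544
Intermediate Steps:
Pow(Add(63, X), 2) = Pow(Add(63, -451), 2) = Pow(-388, 2) = 150544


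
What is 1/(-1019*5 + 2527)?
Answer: -1/2568 ≈ -0.00038941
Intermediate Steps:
1/(-1019*5 + 2527) = 1/(-5095 + 2527) = 1/(-2568) = -1/2568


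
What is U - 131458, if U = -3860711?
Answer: -3992169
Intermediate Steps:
U - 131458 = -3860711 - 131458 = -3992169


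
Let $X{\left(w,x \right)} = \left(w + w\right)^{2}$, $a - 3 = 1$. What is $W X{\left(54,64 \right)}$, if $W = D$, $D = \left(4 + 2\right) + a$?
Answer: $116640$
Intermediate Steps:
$a = 4$ ($a = 3 + 1 = 4$)
$X{\left(w,x \right)} = 4 w^{2}$ ($X{\left(w,x \right)} = \left(2 w\right)^{2} = 4 w^{2}$)
$D = 10$ ($D = \left(4 + 2\right) + 4 = 6 + 4 = 10$)
$W = 10$
$W X{\left(54,64 \right)} = 10 \cdot 4 \cdot 54^{2} = 10 \cdot 4 \cdot 2916 = 10 \cdot 11664 = 116640$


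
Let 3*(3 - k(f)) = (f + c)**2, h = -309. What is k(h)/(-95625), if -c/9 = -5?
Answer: 2581/10625 ≈ 0.24292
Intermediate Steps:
c = 45 (c = -9*(-5) = 45)
k(f) = 3 - (45 + f)**2/3 (k(f) = 3 - (f + 45)**2/3 = 3 - (45 + f)**2/3)
k(h)/(-95625) = (3 - (45 - 309)**2/3)/(-95625) = (3 - 1/3*(-264)**2)*(-1/95625) = (3 - 1/3*69696)*(-1/95625) = (3 - 23232)*(-1/95625) = -23229*(-1/95625) = 2581/10625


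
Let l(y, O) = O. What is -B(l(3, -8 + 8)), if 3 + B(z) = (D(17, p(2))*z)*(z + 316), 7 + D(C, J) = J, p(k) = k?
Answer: 3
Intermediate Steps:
D(C, J) = -7 + J
B(z) = -3 - 5*z*(316 + z) (B(z) = -3 + ((-7 + 2)*z)*(z + 316) = -3 + (-5*z)*(316 + z) = -3 - 5*z*(316 + z))
-B(l(3, -8 + 8)) = -(-3 - 1580*(-8 + 8) - 5*(-8 + 8)**2) = -(-3 - 1580*0 - 5*0**2) = -(-3 + 0 - 5*0) = -(-3 + 0 + 0) = -1*(-3) = 3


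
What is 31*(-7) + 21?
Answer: -196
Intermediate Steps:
31*(-7) + 21 = -217 + 21 = -196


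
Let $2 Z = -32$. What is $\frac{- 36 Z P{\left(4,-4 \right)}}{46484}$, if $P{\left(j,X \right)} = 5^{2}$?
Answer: $\frac{3600}{11621} \approx 0.30978$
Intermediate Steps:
$Z = -16$ ($Z = \frac{1}{2} \left(-32\right) = -16$)
$P{\left(j,X \right)} = 25$
$\frac{- 36 Z P{\left(4,-4 \right)}}{46484} = \frac{\left(-36\right) \left(-16\right) 25}{46484} = 576 \cdot 25 \cdot \frac{1}{46484} = 14400 \cdot \frac{1}{46484} = \frac{3600}{11621}$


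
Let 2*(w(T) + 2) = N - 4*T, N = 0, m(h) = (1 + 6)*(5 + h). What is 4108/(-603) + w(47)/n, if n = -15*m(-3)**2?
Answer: -1001636/147735 ≈ -6.7800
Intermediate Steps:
m(h) = 35 + 7*h (m(h) = 7*(5 + h) = 35 + 7*h)
w(T) = -2 - 2*T (w(T) = -2 + (0 - 4*T)/2 = -2 + (-4*T)/2 = -2 - 2*T)
n = -2940 (n = -15*(35 + 7*(-3))**2 = -15*(35 - 21)**2 = -15*14**2 = -15*196 = -2940)
4108/(-603) + w(47)/n = 4108/(-603) + (-2 - 2*47)/(-2940) = 4108*(-1/603) + (-2 - 94)*(-1/2940) = -4108/603 - 96*(-1/2940) = -4108/603 + 8/245 = -1001636/147735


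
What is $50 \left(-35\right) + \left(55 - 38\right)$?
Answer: $-1733$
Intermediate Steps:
$50 \left(-35\right) + \left(55 - 38\right) = -1750 + \left(55 - 38\right) = -1750 + 17 = -1733$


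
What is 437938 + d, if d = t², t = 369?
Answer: 574099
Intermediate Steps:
d = 136161 (d = 369² = 136161)
437938 + d = 437938 + 136161 = 574099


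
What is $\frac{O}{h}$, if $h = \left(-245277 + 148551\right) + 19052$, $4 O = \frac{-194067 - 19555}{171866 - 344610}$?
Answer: $- \frac{106811}{26835434912} \approx -3.9802 \cdot 10^{-6}$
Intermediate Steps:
$O = \frac{106811}{345488}$ ($O = \frac{\left(-194067 - 19555\right) \frac{1}{171866 - 344610}}{4} = \frac{\left(-213622\right) \frac{1}{-172744}}{4} = \frac{\left(-213622\right) \left(- \frac{1}{172744}\right)}{4} = \frac{1}{4} \cdot \frac{106811}{86372} = \frac{106811}{345488} \approx 0.30916$)
$h = -77674$ ($h = -96726 + 19052 = -77674$)
$\frac{O}{h} = \frac{106811}{345488 \left(-77674\right)} = \frac{106811}{345488} \left(- \frac{1}{77674}\right) = - \frac{106811}{26835434912}$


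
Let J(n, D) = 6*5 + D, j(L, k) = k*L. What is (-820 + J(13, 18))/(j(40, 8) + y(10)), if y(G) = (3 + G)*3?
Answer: -772/359 ≈ -2.1504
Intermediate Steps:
j(L, k) = L*k
y(G) = 9 + 3*G
J(n, D) = 30 + D
(-820 + J(13, 18))/(j(40, 8) + y(10)) = (-820 + (30 + 18))/(40*8 + (9 + 3*10)) = (-820 + 48)/(320 + (9 + 30)) = -772/(320 + 39) = -772/359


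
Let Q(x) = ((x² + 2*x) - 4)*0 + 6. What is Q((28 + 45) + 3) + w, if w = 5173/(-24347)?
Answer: 140909/24347 ≈ 5.7875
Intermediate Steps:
w = -5173/24347 (w = 5173*(-1/24347) = -5173/24347 ≈ -0.21247)
Q(x) = 6 (Q(x) = (-4 + x² + 2*x)*0 + 6 = 0 + 6 = 6)
Q((28 + 45) + 3) + w = 6 - 5173/24347 = 140909/24347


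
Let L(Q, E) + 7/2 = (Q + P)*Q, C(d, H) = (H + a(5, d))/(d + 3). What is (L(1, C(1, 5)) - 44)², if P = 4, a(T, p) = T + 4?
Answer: 7225/4 ≈ 1806.3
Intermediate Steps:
a(T, p) = 4 + T
C(d, H) = (9 + H)/(3 + d) (C(d, H) = (H + (4 + 5))/(d + 3) = (H + 9)/(3 + d) = (9 + H)/(3 + d))
L(Q, E) = -7/2 + Q*(4 + Q) (L(Q, E) = -7/2 + (Q + 4)*Q = -7/2 + (4 + Q)*Q = -7/2 + Q*(4 + Q))
(L(1, C(1, 5)) - 44)² = ((-7/2 + 1² + 4*1) - 44)² = ((-7/2 + 1 + 4) - 44)² = (3/2 - 44)² = (-85/2)² = 7225/4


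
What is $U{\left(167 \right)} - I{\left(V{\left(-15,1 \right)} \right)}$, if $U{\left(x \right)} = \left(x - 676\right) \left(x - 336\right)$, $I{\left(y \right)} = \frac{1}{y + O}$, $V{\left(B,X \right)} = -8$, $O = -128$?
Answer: $\frac{11698857}{136} \approx 86021.0$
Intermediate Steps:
$I{\left(y \right)} = \frac{1}{-128 + y}$ ($I{\left(y \right)} = \frac{1}{y - 128} = \frac{1}{-128 + y}$)
$U{\left(x \right)} = \left(-676 + x\right) \left(-336 + x\right)$
$U{\left(167 \right)} - I{\left(V{\left(-15,1 \right)} \right)} = \left(227136 + 167^{2} - 169004\right) - \frac{1}{-128 - 8} = \left(227136 + 27889 - 169004\right) - \frac{1}{-136} = 86021 - - \frac{1}{136} = 86021 + \frac{1}{136} = \frac{11698857}{136}$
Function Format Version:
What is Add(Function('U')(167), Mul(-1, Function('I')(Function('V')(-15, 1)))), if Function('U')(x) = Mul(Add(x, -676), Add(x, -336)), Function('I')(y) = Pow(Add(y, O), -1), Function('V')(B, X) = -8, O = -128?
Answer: Rational(11698857, 136) ≈ 86021.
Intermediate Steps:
Function('I')(y) = Pow(Add(-128, y), -1) (Function('I')(y) = Pow(Add(y, -128), -1) = Pow(Add(-128, y), -1))
Function('U')(x) = Mul(Add(-676, x), Add(-336, x))
Add(Function('U')(167), Mul(-1, Function('I')(Function('V')(-15, 1)))) = Add(Add(227136, Pow(167, 2), Mul(-1012, 167)), Mul(-1, Pow(Add(-128, -8), -1))) = Add(Add(227136, 27889, -169004), Mul(-1, Pow(-136, -1))) = Add(86021, Mul(-1, Rational(-1, 136))) = Add(86021, Rational(1, 136)) = Rational(11698857, 136)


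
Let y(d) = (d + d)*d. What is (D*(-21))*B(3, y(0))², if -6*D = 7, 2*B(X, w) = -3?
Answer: 441/8 ≈ 55.125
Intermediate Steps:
y(d) = 2*d² (y(d) = (2*d)*d = 2*d²)
B(X, w) = -3/2 (B(X, w) = (½)*(-3) = -3/2)
D = -7/6 (D = -⅙*7 = -7/6 ≈ -1.1667)
(D*(-21))*B(3, y(0))² = (-7/6*(-21))*(-3/2)² = (49/2)*(9/4) = 441/8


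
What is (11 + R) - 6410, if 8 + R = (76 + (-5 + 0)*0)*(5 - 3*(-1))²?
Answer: -1543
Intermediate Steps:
R = 4856 (R = -8 + (76 + (-5 + 0)*0)*(5 - 3*(-1))² = -8 + (76 - 5*0)*(5 + 3)² = -8 + (76 + 0)*8² = -8 + 76*64 = -8 + 4864 = 4856)
(11 + R) - 6410 = (11 + 4856) - 6410 = 4867 - 6410 = -1543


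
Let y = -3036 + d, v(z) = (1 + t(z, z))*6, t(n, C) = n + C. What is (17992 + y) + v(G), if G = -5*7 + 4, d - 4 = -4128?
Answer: 10466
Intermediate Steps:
d = -4124 (d = 4 - 4128 = -4124)
t(n, C) = C + n
G = -31 (G = -35 + 4 = -31)
v(z) = 6 + 12*z (v(z) = (1 + (z + z))*6 = (1 + 2*z)*6 = 6 + 12*z)
y = -7160 (y = -3036 - 4124 = -7160)
(17992 + y) + v(G) = (17992 - 7160) + (6 + 12*(-31)) = 10832 + (6 - 372) = 10832 - 366 = 10466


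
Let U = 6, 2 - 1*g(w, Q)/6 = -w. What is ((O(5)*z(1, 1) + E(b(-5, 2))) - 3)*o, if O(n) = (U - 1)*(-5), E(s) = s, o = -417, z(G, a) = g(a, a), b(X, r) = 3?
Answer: 187650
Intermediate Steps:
g(w, Q) = 12 + 6*w (g(w, Q) = 12 - (-6)*w = 12 + 6*w)
z(G, a) = 12 + 6*a
O(n) = -25 (O(n) = (6 - 1)*(-5) = 5*(-5) = -25)
((O(5)*z(1, 1) + E(b(-5, 2))) - 3)*o = ((-25*(12 + 6*1) + 3) - 3)*(-417) = ((-25*(12 + 6) + 3) - 3)*(-417) = ((-25*18 + 3) - 3)*(-417) = ((-450 + 3) - 3)*(-417) = (-447 - 3)*(-417) = -450*(-417) = 187650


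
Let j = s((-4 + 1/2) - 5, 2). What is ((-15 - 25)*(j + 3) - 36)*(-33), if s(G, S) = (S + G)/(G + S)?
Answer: 6468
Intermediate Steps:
s(G, S) = 1 (s(G, S) = (G + S)/(G + S) = 1)
j = 1
((-15 - 25)*(j + 3) - 36)*(-33) = ((-15 - 25)*(1 + 3) - 36)*(-33) = (-40*4 - 36)*(-33) = (-160 - 36)*(-33) = -196*(-33) = 6468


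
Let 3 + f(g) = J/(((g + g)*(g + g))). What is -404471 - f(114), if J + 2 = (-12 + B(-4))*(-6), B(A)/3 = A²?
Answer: -10512932147/25992 ≈ -4.0447e+5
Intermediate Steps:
B(A) = 3*A²
J = -218 (J = -2 + (-12 + 3*(-4)²)*(-6) = -2 + (-12 + 3*16)*(-6) = -2 + (-12 + 48)*(-6) = -2 + 36*(-6) = -2 - 216 = -218)
f(g) = -3 - 109/(2*g²) (f(g) = -3 - 218/(g + g)² = -3 - 218*1/(4*g²) = -3 - 109/(2*g²))
-404471 - f(114) = -404471 - (-3 - 109/2/114²) = -404471 - (-3 - 109/2*1/12996) = -404471 - (-3 - 109/25992) = -404471 - 1*(-78085/25992) = -404471 + 78085/25992 = -10512932147/25992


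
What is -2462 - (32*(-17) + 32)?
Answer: -1950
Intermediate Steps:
-2462 - (32*(-17) + 32) = -2462 - (-544 + 32) = -2462 - 1*(-512) = -2462 + 512 = -1950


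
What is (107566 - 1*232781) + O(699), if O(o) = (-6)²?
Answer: -125179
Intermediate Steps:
O(o) = 36
(107566 - 1*232781) + O(699) = (107566 - 1*232781) + 36 = (107566 - 232781) + 36 = -125215 + 36 = -125179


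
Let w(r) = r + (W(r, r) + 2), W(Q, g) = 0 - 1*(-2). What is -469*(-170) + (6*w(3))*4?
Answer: 79898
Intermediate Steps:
W(Q, g) = 2 (W(Q, g) = 0 + 2 = 2)
w(r) = 4 + r (w(r) = r + (2 + 2) = r + 4 = 4 + r)
-469*(-170) + (6*w(3))*4 = -469*(-170) + (6*(4 + 3))*4 = 79730 + (6*7)*4 = 79730 + 42*4 = 79730 + 168 = 79898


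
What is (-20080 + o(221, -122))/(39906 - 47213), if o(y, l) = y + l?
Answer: 19981/7307 ≈ 2.7345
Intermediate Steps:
o(y, l) = l + y
(-20080 + o(221, -122))/(39906 - 47213) = (-20080 + (-122 + 221))/(39906 - 47213) = (-20080 + 99)/(-7307) = -19981*(-1/7307) = 19981/7307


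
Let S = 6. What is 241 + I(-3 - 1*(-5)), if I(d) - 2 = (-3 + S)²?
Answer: 252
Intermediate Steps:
I(d) = 11 (I(d) = 2 + (-3 + 6)² = 2 + 3² = 2 + 9 = 11)
241 + I(-3 - 1*(-5)) = 241 + 11 = 252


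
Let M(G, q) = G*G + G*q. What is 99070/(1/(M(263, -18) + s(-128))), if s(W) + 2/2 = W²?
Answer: 8006639260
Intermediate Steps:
s(W) = -1 + W²
M(G, q) = G² + G*q
99070/(1/(M(263, -18) + s(-128))) = 99070/(1/(263*(263 - 18) + (-1 + (-128)²))) = 99070/(1/(263*245 + (-1 + 16384))) = 99070/(1/(64435 + 16383)) = 99070/(1/80818) = 99070*80818 = 8006639260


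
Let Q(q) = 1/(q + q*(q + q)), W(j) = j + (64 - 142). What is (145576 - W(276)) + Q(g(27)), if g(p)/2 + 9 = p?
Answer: 382053385/2628 ≈ 1.4538e+5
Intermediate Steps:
W(j) = -78 + j (W(j) = j - 78 = -78 + j)
g(p) = -18 + 2*p
Q(q) = 1/(q + 2*q²) (Q(q) = 1/(q + q*(2*q)) = 1/(q + 2*q²))
(145576 - W(276)) + Q(g(27)) = (145576 - (-78 + 276)) + 1/((-18 + 2*27)*(1 + 2*(-18 + 2*27))) = (145576 - 1*198) + 1/((-18 + 54)*(1 + 2*(-18 + 54))) = (145576 - 198) + 1/(36*(1 + 2*36)) = 145378 + 1/(36*(1 + 72)) = 145378 + (1/36)/73 = 145378 + (1/36)*(1/73) = 145378 + 1/2628 = 382053385/2628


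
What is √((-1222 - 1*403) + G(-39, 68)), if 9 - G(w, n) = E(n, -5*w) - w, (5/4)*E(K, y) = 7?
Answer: 19*I*√115/5 ≈ 40.75*I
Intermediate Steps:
E(K, y) = 28/5 (E(K, y) = (⅘)*7 = 28/5)
G(w, n) = 17/5 + w (G(w, n) = 9 - (28/5 - w) = 9 + (-28/5 + w) = 17/5 + w)
√((-1222 - 1*403) + G(-39, 68)) = √((-1222 - 1*403) + (17/5 - 39)) = √((-1222 - 403) - 178/5) = √(-1625 - 178/5) = √(-8303/5) = 19*I*√115/5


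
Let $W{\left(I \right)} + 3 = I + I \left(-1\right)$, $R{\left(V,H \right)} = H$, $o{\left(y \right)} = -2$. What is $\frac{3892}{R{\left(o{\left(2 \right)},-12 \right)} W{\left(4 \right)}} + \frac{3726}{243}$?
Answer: $\frac{1111}{9} \approx 123.44$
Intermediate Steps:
$W{\left(I \right)} = -3$ ($W{\left(I \right)} = -3 + \left(I + I \left(-1\right)\right) = -3 + \left(I - I\right) = -3 + 0 = -3$)
$\frac{3892}{R{\left(o{\left(2 \right)},-12 \right)} W{\left(4 \right)}} + \frac{3726}{243} = \frac{3892}{\left(-12\right) \left(-3\right)} + \frac{3726}{243} = \frac{3892}{36} + 3726 \cdot \frac{1}{243} = 3892 \cdot \frac{1}{36} + \frac{46}{3} = \frac{973}{9} + \frac{46}{3} = \frac{1111}{9}$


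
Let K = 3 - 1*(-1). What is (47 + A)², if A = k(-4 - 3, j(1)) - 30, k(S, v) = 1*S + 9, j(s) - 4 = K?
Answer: 361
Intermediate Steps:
K = 4 (K = 3 + 1 = 4)
j(s) = 8 (j(s) = 4 + 4 = 8)
k(S, v) = 9 + S (k(S, v) = S + 9 = 9 + S)
A = -28 (A = (9 + (-4 - 3)) - 30 = (9 - 7) - 30 = 2 - 30 = -28)
(47 + A)² = (47 - 28)² = 19² = 361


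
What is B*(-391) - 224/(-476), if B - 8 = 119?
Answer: -844161/17 ≈ -49657.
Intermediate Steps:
B = 127 (B = 8 + 119 = 127)
B*(-391) - 224/(-476) = 127*(-391) - 224/(-476) = -49657 - 224*(-1/476) = -49657 + 8/17 = -844161/17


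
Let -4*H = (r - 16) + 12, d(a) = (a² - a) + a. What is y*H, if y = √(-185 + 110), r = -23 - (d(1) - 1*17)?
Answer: 55*I*√3/4 ≈ 23.816*I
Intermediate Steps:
d(a) = a²
r = -7 (r = -23 - (1² - 1*17) = -23 - (1 - 17) = -23 - 1*(-16) = -23 + 16 = -7)
y = 5*I*√3 (y = √(-75) = 5*I*√3 ≈ 8.6602*I)
H = 11/4 (H = -((-7 - 16) + 12)/4 = -(-23 + 12)/4 = -¼*(-11) = 11/4 ≈ 2.7500)
y*H = (5*I*√3)*(11/4) = 55*I*√3/4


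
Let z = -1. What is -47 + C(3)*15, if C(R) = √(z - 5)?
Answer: -47 + 15*I*√6 ≈ -47.0 + 36.742*I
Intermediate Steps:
C(R) = I*√6 (C(R) = √(-1 - 5) = √(-6) = I*√6)
-47 + C(3)*15 = -47 + (I*√6)*15 = -47 + 15*I*√6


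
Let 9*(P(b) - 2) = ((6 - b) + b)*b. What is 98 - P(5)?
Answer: 278/3 ≈ 92.667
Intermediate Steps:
P(b) = 2 + 2*b/3 (P(b) = 2 + (((6 - b) + b)*b)/9 = 2 + (6*b)/9 = 2 + 2*b/3)
98 - P(5) = 98 - (2 + (⅔)*5) = 98 - (2 + 10/3) = 98 - 1*16/3 = 98 - 16/3 = 278/3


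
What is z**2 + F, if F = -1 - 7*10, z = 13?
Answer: 98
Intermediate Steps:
F = -71 (F = -1 - 70 = -71)
z**2 + F = 13**2 - 71 = 169 - 71 = 98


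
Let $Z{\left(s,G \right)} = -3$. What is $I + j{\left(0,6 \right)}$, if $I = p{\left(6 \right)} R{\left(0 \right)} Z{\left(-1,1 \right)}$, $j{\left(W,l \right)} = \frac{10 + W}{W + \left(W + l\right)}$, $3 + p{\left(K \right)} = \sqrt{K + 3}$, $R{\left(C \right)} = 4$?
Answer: $\frac{5}{3} \approx 1.6667$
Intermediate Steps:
$p{\left(K \right)} = -3 + \sqrt{3 + K}$ ($p{\left(K \right)} = -3 + \sqrt{K + 3} = -3 + \sqrt{3 + K}$)
$j{\left(W,l \right)} = \frac{10 + W}{l + 2 W}$
$I = 0$ ($I = \left(-3 + \sqrt{3 + 6}\right) 4 \left(-3\right) = \left(-3 + \sqrt{9}\right) 4 \left(-3\right) = \left(-3 + 3\right) 4 \left(-3\right) = 0 \cdot 4 \left(-3\right) = 0 \left(-3\right) = 0$)
$I + j{\left(0,6 \right)} = 0 + \frac{10 + 0}{6 + 2 \cdot 0} = 0 + \frac{1}{6 + 0} \cdot 10 = 0 + \frac{1}{6} \cdot 10 = 0 + \frac{5}{3} = \frac{5}{3}$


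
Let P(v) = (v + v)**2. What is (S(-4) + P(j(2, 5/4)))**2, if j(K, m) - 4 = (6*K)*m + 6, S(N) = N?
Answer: 6230016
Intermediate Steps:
j(K, m) = 10 + 6*K*m (j(K, m) = 4 + ((6*K)*m + 6) = 4 + (6*K*m + 6) = 4 + (6 + 6*K*m) = 10 + 6*K*m)
P(v) = 4*v**2 (P(v) = (2*v)**2 = 4*v**2)
(S(-4) + P(j(2, 5/4)))**2 = (-4 + 4*(10 + 6*2*(5/4))**2)**2 = (-4 + 4*(10 + 15)**2)**2 = (-4 + 4*25**2)**2 = (-4 + 4*625)**2 = (-4 + 2500)**2 = 2496**2 = 6230016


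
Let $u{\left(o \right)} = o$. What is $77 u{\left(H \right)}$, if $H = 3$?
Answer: $231$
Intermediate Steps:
$77 u{\left(H \right)} = 77 \cdot 3 = 231$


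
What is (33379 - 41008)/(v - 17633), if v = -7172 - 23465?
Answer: 2543/16090 ≈ 0.15805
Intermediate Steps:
v = -30637
(33379 - 41008)/(v - 17633) = (33379 - 41008)/(-30637 - 17633) = -7629/(-48270) = -7629*(-1/48270) = 2543/16090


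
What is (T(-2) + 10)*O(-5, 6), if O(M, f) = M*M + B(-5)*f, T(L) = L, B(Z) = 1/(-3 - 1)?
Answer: 188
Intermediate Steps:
B(Z) = -¼ (B(Z) = 1/(-4) = -¼)
O(M, f) = M² - f/4 (O(M, f) = M*M - f/4 = M² - f/4)
(T(-2) + 10)*O(-5, 6) = (-2 + 10)*((-5)² - ¼*6) = 8*(25 - 3/2) = 8*(47/2) = 188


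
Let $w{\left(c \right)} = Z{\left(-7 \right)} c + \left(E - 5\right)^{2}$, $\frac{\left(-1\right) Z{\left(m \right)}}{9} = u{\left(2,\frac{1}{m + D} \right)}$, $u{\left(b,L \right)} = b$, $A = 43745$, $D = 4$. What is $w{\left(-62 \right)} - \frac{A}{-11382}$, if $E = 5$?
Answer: $\frac{12746057}{11382} \approx 1119.8$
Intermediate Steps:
$Z{\left(m \right)} = -18$ ($Z{\left(m \right)} = \left(-9\right) 2 = -18$)
$w{\left(c \right)} = - 18 c$ ($w{\left(c \right)} = - 18 c + \left(5 - 5\right)^{2} = - 18 c + 0^{2} = - 18 c + 0 = - 18 c$)
$w{\left(-62 \right)} - \frac{A}{-11382} = \left(-18\right) \left(-62\right) - \frac{43745}{-11382} = 1116 - 43745 \left(- \frac{1}{11382}\right) = 1116 - - \frac{43745}{11382} = 1116 + \frac{43745}{11382} = \frac{12746057}{11382}$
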